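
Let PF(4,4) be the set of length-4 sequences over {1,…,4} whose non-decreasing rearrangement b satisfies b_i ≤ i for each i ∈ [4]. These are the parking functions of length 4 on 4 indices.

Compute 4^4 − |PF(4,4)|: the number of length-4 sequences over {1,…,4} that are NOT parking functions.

131

|PF| = (5−4)·5^(4−1) = 1 · 125 = 125 (Konheim–Weiss)
One tuple (4,4,2,4) → sorted (2,4,4,4): b_1=2>1, not a PF.
Total 256; non-PF = 256−125 = 131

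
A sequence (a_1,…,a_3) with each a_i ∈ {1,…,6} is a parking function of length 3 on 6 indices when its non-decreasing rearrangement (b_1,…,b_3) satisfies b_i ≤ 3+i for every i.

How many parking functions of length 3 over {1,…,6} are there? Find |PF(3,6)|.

|PF(3,6)| = (6+1−3)·(6+1)^{3−1} = 4×49 = 196 (Pollak)
E.g. (5,2,6) → sorted (2,5,6): b_i ≤ 3+i ∀i, a PF.

196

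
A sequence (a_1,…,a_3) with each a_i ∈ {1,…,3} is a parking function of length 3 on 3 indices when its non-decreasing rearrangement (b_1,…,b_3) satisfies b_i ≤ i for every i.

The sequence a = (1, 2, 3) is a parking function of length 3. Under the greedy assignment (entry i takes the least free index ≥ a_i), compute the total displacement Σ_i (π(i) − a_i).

0

Σπ = 6 ({1..3} each once); Σa = 1+2+3 = 6; disp = 6−6 = 0.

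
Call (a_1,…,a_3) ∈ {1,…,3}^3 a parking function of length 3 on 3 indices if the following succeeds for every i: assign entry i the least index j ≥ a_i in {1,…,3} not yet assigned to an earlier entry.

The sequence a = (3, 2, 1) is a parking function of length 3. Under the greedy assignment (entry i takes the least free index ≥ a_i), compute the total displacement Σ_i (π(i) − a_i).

0

Σπ(i) = 1+…+3 = 6; Σa = 3+2+1 = 6; disp = 6−6 = 0.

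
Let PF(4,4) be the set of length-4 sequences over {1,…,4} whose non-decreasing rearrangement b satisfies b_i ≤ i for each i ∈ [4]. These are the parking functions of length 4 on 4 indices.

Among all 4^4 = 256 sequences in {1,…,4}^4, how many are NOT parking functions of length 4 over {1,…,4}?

131

|PF(4,4)| = (5−4)·5^(4−1) = 1 · 125 = 125 (Pollak)
Example (2,4,4,4) → sorted (2,4,4,4): b_1=2>1, not a PF.
4^4 − 125 = 256 − 125 = 131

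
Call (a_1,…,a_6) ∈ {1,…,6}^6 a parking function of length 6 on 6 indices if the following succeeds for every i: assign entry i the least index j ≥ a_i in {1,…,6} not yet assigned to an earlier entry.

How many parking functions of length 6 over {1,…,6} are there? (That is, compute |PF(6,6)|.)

16807

|PF(6,6)| = (6−6+1)·(6+1)^(6−1) = 1·16807 = 16807 (Pollak)
One tuple (4,3,5,2,1,6) → sorted (1,2,3,4,5,6): b_i ≤ i ∀i, a PF.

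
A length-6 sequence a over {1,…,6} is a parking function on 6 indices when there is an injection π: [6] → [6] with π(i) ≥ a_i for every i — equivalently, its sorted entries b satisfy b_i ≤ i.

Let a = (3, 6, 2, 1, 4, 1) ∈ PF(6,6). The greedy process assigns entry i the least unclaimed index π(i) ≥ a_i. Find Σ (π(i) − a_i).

Σπ(i) = 1+…+6 = 21; Σa = 3+6+2+1+4+1 = 17; disp = 21−17 = 4.

4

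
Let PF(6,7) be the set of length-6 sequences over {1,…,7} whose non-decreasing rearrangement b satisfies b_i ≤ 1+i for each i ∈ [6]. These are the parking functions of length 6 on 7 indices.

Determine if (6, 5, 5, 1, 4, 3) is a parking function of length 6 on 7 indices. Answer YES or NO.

Order a: b = (1, 3, 4, 5, 5, 6).
  b_1=1 ≤ 2
  b_2=3 ≤ 3
  b_3=4 ≤ 4
  b_4=5 ≤ 5
  b_5=5 ≤ 6
  b_6=6 ≤ 7
All bounds hold ⇒ YES

YES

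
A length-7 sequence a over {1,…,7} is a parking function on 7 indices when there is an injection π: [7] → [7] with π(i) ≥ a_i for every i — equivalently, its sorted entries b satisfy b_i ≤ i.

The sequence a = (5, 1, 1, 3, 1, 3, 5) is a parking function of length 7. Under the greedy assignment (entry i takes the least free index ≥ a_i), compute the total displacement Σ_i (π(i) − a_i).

9

Σπ = 28 ({1..7} each once); Σa = 5+1+1+3+1+3+5 = 19; disp = 28−19 = 9.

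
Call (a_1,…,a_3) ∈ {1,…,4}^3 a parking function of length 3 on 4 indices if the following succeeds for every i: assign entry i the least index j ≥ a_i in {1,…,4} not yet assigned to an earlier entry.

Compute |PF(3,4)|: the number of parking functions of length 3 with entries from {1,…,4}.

#PF = (4+1−3)·(4+1)^{3−1} = 2·25 = 50 [KW]
Check (3,1,2) → sorted (1,2,3): b_i ≤ 1+i ∀i, a PF.

50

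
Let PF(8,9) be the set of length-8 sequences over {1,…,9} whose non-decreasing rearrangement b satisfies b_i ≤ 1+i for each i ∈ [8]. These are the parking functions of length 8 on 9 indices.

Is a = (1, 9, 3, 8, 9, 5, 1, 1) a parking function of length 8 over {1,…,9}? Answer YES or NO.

Sorted: b = (1, 1, 1, 3, 5, 8, 9, 9).
  b_1=1 ≤ 2
  b_2=1 ≤ 3
  b_3=1 ≤ 4
  b_4=3 ≤ 5
  b_5=5 ≤ 6
  b_6=8 > 7
  fails at i=6 ⇒ NO

NO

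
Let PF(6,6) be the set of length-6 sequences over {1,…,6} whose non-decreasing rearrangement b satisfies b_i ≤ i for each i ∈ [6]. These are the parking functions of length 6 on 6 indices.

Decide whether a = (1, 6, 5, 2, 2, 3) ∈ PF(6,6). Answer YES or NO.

Rearranged: b = (1, 2, 2, 3, 5, 6).
  b_1=1 ≤ 1
  b_2=2 ≤ 2
  b_3=2 ≤ 3
  b_4=3 ≤ 4
  b_5=5 ≤ 5
  b_6=6 ≤ 6
All bounds hold ⇒ YES

YES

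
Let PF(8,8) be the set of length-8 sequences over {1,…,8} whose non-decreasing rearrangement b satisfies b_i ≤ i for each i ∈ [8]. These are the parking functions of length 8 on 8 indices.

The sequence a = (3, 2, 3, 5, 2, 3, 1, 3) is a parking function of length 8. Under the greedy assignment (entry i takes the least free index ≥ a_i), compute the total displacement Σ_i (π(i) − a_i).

14

Σπ(i) = 1+…+8 = 36; Σa = 3+2+3+5+2+3+1+3 = 22; disp = 36−22 = 14.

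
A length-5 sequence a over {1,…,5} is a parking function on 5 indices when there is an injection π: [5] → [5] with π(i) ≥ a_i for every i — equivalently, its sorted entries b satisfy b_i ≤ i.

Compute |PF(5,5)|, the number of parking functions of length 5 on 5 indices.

|PF| = (5+1−5)·(5+1)^{5−1} = 1×1296 = 1296
E.g. (1,5,4,3,1) → sorted (1,1,3,4,5): b_i ≤ i ∀i, a PF.

1296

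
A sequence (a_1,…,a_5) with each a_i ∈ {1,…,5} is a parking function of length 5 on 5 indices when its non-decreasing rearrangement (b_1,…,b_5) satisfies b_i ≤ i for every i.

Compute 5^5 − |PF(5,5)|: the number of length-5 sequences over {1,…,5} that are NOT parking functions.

1829

|PF| = (5+1−5)·(5+1)^{5−1} = 1·1296 = 1296 [KW]
Example (3,5,4,5,3) → sorted (3,3,4,5,5): b_1=3>1, not a PF.
So 3125 − 1296 = 1829 fail.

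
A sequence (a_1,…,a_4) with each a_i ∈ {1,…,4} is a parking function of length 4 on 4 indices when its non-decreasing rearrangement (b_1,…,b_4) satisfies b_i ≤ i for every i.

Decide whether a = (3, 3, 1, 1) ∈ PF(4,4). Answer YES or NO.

Order a: b = (1, 1, 3, 3).
  b_1=1 ≤ 1
  b_2=1 ≤ 2
  b_3=3 ≤ 3
  b_4=3 ≤ 4
All bounds hold ⇒ YES

YES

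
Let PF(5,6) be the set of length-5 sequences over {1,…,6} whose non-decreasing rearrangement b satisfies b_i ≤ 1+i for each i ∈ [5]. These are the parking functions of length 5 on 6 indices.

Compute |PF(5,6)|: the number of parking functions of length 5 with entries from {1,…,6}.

|PF| = (7−5)·7^(5−1) = 2×2401 = 4802 (Konheim–Weiss)
E.g. (4,2,4,2,3) → sorted (2,2,3,4,4): b_i ≤ 1+i ∀i, a PF.

4802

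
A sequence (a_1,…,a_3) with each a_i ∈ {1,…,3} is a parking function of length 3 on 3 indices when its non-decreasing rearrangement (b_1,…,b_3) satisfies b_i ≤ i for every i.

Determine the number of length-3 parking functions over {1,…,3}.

16

#PF = (4−3)·4^(3−1) = 1 · 16 = 16 (Pollak)
Example (2,1,3) → sorted (1,2,3): b_i ≤ i ∀i, a PF.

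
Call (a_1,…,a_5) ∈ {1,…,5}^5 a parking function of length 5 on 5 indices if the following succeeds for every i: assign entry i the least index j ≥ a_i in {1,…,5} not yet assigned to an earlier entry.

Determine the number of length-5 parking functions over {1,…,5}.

|PF| = 1·6^4 = 1·1296 = 1296 [KW]
Check (2,2,1,2,3) → sorted (1,2,2,2,3): b_i ≤ i ∀i, a PF.

1296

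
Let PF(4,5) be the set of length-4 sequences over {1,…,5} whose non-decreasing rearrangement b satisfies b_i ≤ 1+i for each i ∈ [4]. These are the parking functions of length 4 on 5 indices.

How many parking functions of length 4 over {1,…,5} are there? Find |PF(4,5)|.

432

|PF| = (6−4)·6^(4−1) = 2×216 = 432
Check (1,2,2,4) → sorted (1,2,2,4): b_i ≤ 1+i ∀i, a PF.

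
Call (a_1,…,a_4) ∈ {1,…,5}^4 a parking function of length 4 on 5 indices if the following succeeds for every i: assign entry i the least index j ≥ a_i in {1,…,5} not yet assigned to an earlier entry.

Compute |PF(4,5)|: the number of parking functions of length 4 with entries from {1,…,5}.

432

#PF = 2·6^3 = 2 · 216 = 432
One tuple (4,2,5,2) → sorted (2,2,4,5): b_i ≤ 1+i ∀i, a PF.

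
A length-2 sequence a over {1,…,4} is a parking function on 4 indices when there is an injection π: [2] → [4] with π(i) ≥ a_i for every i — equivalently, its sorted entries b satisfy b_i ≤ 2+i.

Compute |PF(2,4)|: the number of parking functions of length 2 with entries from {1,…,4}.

15

|PF(2,4)| = (5−2)·5^(2−1) = 3 · 5 = 15 [KW]
Check (3,2) → sorted (2,3): b_i ≤ 2+i ∀i, a PF.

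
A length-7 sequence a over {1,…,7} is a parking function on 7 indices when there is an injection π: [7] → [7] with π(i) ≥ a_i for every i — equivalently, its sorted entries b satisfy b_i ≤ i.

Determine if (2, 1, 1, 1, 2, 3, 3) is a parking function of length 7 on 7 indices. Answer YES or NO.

Sorted: b = (1, 1, 1, 2, 2, 3, 3).
  b_1=1 ≤ 1
  b_2=1 ≤ 2
  b_3=1 ≤ 3
  b_4=2 ≤ 4
  b_5=2 ≤ 5
  b_6=3 ≤ 6
  b_7=3 ≤ 7
All bounds hold ⇒ YES

YES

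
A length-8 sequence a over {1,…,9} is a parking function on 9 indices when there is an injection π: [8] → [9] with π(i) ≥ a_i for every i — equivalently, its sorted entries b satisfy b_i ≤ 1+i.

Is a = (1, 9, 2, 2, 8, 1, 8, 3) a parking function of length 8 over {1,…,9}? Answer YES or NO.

NO

Order a: b = (1, 1, 2, 2, 3, 8, 8, 9).
  b_1=1 ≤ 2
  b_2=1 ≤ 3
  b_3=2 ≤ 4
  b_4=2 ≤ 5
  b_5=3 ≤ 6
  b_6=8 > 7
  fails at i=6 ⇒ NO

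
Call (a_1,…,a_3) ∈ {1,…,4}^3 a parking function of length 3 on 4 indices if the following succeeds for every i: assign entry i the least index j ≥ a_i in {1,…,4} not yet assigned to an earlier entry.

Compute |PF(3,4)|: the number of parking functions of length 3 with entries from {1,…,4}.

50

|PF| = (5−3)·5^(3−1) = 2·25 = 50
Example (1,3,4) → sorted (1,3,4): b_i ≤ 1+i ∀i, a PF.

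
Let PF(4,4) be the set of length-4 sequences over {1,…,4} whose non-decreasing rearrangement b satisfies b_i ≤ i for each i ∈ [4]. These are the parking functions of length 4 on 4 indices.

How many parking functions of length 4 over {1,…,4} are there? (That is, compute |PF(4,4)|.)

|PF| = 1·5^3 = 1·125 = 125
E.g. (2,1,1,2) → sorted (1,1,2,2): b_i ≤ i ∀i, a PF.

125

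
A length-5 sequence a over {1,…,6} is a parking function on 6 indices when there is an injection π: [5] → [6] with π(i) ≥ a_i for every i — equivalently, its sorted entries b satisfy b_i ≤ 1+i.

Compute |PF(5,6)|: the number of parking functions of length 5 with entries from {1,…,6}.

|PF| = (6−5+1)·(6+1)^(5−1) = 2·2401 = 4802
E.g. (3,5,3,5,2) → sorted (2,3,3,5,5): b_i ≤ 1+i ∀i, a PF.

4802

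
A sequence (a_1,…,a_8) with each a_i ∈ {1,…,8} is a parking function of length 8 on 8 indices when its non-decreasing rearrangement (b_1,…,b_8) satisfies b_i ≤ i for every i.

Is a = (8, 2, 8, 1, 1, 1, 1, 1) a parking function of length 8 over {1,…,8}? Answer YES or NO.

Order a: b = (1, 1, 1, 1, 1, 2, 8, 8).
  b_1=1 ≤ 1
  b_2=1 ≤ 2
  b_3=1 ≤ 3
  b_4=1 ≤ 4
  b_5=1 ≤ 5
  b_6=2 ≤ 6
  b_7=8 > 7
  fails at i=7 ⇒ NO

NO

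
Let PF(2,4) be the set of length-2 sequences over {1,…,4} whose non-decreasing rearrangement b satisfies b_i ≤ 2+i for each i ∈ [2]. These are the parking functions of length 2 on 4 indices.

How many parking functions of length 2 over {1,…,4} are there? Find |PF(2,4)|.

|PF| = (4−2+1)·(4+1)^(2−1) = 3·5 = 15 [KW]
One tuple (4,1) → sorted (1,4): b_i ≤ 2+i ∀i, a PF.

15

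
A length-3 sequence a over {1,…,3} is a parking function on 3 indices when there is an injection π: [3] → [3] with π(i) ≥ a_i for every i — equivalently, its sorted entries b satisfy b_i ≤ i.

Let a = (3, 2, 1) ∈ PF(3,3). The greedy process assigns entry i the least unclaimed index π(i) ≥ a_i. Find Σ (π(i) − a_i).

Σπ(i) = 1+…+3 = 6; Σa = 3+2+1 = 6; disp = 6−6 = 0.

0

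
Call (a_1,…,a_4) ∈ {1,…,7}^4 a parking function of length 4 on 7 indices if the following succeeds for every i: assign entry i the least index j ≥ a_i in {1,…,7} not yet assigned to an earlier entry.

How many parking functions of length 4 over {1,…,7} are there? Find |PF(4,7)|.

2048

Count = 4·8^3 = 4 · 512 = 2048
Check (3,4,4,5) → sorted (3,4,4,5): b_i ≤ 3+i ∀i, a PF.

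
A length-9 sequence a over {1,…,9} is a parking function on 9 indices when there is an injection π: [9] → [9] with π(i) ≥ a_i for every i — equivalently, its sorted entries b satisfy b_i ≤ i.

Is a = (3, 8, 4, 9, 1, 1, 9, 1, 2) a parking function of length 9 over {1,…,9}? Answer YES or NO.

Rearranged: b = (1, 1, 1, 2, 3, 4, 8, 9, 9).
  b_1=1 ≤ 1
  b_2=1 ≤ 2
  b_3=1 ≤ 3
  b_4=2 ≤ 4
  b_5=3 ≤ 5
  b_6=4 ≤ 6
  b_7=8 > 7
  fails at i=7 ⇒ NO

NO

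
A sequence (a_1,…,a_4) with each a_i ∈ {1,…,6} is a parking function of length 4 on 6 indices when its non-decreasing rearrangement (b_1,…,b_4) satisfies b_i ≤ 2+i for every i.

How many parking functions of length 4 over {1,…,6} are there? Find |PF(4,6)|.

1029

|PF| = (7−4)·7^(4−1) = 3·343 = 1029
One tuple (1,4,1,2) → sorted (1,1,2,4): b_i ≤ 2+i ∀i, a PF.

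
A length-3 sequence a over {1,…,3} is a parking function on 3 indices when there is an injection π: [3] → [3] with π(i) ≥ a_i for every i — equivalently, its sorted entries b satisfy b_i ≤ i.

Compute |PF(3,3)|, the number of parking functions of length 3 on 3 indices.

|PF| = 1·4^2 = 1·16 = 16 [KW]
Example (1,1,3) → sorted (1,1,3): b_i ≤ i ∀i, a PF.

16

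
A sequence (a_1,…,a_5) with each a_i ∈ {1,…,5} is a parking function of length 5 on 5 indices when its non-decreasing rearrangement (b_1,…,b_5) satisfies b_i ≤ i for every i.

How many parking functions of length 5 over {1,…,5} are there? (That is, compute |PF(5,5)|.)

1296

|PF| = (6−5)·6^(5−1) = 1·1296 = 1296 [KW]
Check (1,4,1,3,2) → sorted (1,1,2,3,4): b_i ≤ i ∀i, a PF.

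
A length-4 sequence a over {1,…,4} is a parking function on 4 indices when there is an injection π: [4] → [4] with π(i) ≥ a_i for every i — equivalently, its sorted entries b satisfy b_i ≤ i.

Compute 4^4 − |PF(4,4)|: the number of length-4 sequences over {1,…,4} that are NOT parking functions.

131

|PF| = (4+1−4)·(4+1)^{4−1} = 1 · 125 = 125 (Pollak)
E.g. (4,4,3,3) → sorted (3,3,4,4): b_1=3>1, not a PF.
4^4 − 125 = 256 − 125 = 131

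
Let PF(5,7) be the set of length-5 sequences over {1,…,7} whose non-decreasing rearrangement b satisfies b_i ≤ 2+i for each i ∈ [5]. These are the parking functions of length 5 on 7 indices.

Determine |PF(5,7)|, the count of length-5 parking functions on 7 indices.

12288

Count = (8−5)·8^(5−1) = 3×4096 = 12288
Check (7,1,1,5,6) → sorted (1,1,5,6,7): b_i ≤ 2+i ∀i, a PF.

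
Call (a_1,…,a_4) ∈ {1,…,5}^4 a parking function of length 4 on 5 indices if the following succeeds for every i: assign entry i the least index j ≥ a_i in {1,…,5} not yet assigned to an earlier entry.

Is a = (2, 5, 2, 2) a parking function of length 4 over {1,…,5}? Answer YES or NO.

Sorted: b = (2, 2, 2, 5).
  b_1=2 ≤ 2
  b_2=2 ≤ 3
  b_3=2 ≤ 4
  b_4=5 ≤ 5
All bounds hold ⇒ YES

YES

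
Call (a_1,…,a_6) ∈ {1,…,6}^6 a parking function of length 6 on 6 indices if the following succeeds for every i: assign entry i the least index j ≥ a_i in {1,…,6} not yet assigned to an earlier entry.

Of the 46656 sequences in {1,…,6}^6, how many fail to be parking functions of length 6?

Count = 1·7^5 = 1·16807 = 16807 (Konheim–Weiss)
Example (1,2,3,6,4,6) → sorted (1,2,3,4,6,6): b_5=6>5, not a PF.
Total 46656; non-PF = 46656−16807 = 29849

29849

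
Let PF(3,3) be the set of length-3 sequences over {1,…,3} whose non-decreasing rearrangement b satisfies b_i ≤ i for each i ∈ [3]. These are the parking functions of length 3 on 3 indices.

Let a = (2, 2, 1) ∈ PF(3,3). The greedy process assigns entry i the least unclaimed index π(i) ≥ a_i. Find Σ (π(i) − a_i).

Σπ = 3·4/2 = 6 (π permutes [3]); Σa = 2+2+1 = 5; disp = 6−5 = 1.

1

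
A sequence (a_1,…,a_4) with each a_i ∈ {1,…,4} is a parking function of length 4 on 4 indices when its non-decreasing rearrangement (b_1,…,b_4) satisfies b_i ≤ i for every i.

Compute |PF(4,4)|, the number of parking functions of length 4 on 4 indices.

|PF| = (4−4+1)·(4+1)^(4−1) = 1·125 = 125 [KW]
Example (1,3,4,1) → sorted (1,1,3,4): b_i ≤ i ∀i, a PF.

125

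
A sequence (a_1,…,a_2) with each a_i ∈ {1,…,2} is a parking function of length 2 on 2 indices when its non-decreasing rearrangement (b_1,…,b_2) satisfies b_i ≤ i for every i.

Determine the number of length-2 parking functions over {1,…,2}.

3

|PF(2,2)| = (2−2+1)·(2+1)^(2−1) = 1·3 = 3 (Pollak)
Check (2,1) → sorted (1,2): b_i ≤ i ∀i, a PF.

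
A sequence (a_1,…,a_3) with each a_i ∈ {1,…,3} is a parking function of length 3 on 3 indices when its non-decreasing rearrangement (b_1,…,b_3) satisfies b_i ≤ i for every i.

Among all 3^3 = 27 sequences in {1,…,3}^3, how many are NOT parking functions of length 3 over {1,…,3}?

|PF| = (4−3)·4^(3−1) = 1·16 = 16 (Pollak)
Example (2,2,2) → sorted (2,2,2): b_1=2>1, not a PF.
3^3 − 16 = 27 − 16 = 11

11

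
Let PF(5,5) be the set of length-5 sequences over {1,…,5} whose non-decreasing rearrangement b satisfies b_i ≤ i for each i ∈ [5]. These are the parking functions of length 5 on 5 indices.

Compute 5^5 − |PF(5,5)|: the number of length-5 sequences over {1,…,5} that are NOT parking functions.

1829

Count = (5+1−5)·(5+1)^{5−1} = 1·1296 = 1296 (Pollak)
Example (5,5,4,1,3) → sorted (1,3,4,5,5): b_2=3>2, not a PF.
5^5 − 1296 = 3125 − 1296 = 1829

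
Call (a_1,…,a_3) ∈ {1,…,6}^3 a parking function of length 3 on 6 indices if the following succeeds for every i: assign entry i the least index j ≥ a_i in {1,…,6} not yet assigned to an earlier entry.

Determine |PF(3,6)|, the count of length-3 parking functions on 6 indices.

|PF| = (6−3+1)·(6+1)^(3−1) = 4·49 = 196 [KW]
E.g. (1,2,5) → sorted (1,2,5): b_i ≤ 3+i ∀i, a PF.

196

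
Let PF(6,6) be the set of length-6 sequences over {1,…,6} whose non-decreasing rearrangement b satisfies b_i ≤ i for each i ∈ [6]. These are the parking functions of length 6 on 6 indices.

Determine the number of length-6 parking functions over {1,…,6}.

|PF| = 1·7^5 = 1 · 16807 = 16807 (Konheim–Weiss)
One tuple (4,1,4,3,1,5) → sorted (1,1,3,4,4,5): b_i ≤ i ∀i, a PF.

16807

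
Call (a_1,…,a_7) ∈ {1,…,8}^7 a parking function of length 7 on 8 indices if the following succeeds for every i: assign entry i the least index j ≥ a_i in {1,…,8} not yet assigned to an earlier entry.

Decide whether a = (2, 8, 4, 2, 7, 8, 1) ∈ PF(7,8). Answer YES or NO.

Order a: b = (1, 2, 2, 4, 7, 8, 8).
  b_1=1 ≤ 2
  b_2=2 ≤ 3
  b_3=2 ≤ 4
  b_4=4 ≤ 5
  b_5=7 > 6
  fails at i=5 ⇒ NO

NO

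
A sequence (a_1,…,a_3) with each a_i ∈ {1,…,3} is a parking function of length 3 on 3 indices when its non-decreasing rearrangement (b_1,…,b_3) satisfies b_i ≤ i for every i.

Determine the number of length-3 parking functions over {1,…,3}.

|PF(3,3)| = (4−3)·4^(3−1) = 1·16 = 16 (Pollak)
One tuple (2,2,1) → sorted (1,2,2): b_i ≤ i ∀i, a PF.

16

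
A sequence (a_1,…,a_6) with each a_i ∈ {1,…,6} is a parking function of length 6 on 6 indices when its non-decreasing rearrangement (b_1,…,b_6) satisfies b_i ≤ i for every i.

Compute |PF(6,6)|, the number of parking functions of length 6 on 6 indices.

#PF = (7−6)·7^(6−1) = 1·16807 = 16807 [KW]
Check (1,4,6,4,1,1) → sorted (1,1,1,4,4,6): b_i ≤ i ∀i, a PF.

16807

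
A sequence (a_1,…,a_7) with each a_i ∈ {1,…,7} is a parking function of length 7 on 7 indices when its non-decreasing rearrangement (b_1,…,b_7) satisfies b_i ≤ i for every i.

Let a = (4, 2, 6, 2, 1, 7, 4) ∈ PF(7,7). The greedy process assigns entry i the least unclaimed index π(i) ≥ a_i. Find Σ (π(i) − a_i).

2

Σπ = 28 ({1..7} each once); Σa = 4+2+6+2+1+7+4 = 26; disp = 28−26 = 2.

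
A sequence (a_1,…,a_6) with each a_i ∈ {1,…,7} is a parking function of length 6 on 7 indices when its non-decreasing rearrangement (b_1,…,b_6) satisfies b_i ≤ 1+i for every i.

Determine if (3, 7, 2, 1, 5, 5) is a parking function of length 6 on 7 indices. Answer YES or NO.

Sorted: b = (1, 2, 3, 5, 5, 7).
  b_1=1 ≤ 2
  b_2=2 ≤ 3
  b_3=3 ≤ 4
  b_4=5 ≤ 5
  b_5=5 ≤ 6
  b_6=7 ≤ 7
All bounds hold ⇒ YES

YES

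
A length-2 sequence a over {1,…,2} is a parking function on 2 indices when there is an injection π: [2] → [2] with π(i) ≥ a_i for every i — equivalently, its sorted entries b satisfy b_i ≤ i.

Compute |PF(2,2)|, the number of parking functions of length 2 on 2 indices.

|PF(2,2)| = 1·3^1 = 1 · 3 = 3 (Pollak)
One tuple (2,1) → sorted (1,2): b_i ≤ i ∀i, a PF.

3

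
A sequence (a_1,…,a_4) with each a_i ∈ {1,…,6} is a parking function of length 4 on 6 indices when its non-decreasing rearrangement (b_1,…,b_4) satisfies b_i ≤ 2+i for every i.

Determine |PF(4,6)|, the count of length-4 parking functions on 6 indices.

#PF = 3·7^3 = 3×343 = 1029 (Pollak)
One tuple (4,2,2,4) → sorted (2,2,4,4): b_i ≤ 2+i ∀i, a PF.

1029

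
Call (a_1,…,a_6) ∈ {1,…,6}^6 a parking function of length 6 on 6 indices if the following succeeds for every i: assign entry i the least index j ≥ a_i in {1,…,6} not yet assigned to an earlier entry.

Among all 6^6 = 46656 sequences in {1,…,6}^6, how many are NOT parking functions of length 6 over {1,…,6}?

#PF = 1·7^5 = 1·16807 = 16807 [KW]
Check (4,3,2,6,6,6) → sorted (2,3,4,6,6,6): b_1=2>1, not a PF.
6^6 − 16807 = 46656 − 16807 = 29849

29849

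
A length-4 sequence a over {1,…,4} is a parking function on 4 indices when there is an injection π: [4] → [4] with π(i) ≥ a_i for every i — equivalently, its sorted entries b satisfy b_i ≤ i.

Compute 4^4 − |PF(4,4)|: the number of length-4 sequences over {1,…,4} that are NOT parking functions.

131

|PF(4,4)| = 1·5^3 = 1·125 = 125
Check (4,3,2,4) → sorted (2,3,4,4): b_1=2>1, not a PF.
So 256 − 125 = 131 fail.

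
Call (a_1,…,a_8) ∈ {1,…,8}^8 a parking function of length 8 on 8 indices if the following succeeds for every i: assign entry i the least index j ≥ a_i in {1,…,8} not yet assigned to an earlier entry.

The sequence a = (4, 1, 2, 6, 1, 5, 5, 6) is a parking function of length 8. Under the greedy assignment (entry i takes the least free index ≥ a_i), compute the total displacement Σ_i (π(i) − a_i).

Σπ(i) = 1+…+8 = 36; Σa = 4+1+2+6+1+5+5+6 = 30; disp = 36−30 = 6.

6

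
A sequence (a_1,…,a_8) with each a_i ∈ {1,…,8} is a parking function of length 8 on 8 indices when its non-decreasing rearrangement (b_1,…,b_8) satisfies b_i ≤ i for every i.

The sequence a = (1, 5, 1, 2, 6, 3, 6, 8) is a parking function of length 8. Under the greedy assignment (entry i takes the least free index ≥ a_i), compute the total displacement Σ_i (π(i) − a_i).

4

Σπ(i) = 1+…+8 = 36; Σa = 1+5+1+2+6+3+6+8 = 32; disp = 36−32 = 4.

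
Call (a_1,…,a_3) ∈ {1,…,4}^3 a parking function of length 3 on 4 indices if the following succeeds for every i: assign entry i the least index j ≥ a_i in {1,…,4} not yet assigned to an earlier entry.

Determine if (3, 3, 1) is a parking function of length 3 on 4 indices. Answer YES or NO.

Sorted: b = (1, 3, 3).
  b_1=1 ≤ 2
  b_2=3 ≤ 3
  b_3=3 ≤ 4
All bounds hold ⇒ YES

YES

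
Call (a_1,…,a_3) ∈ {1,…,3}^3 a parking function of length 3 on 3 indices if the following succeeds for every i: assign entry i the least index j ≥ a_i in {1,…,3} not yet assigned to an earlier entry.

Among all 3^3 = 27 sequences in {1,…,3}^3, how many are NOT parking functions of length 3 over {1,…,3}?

11

|PF| = (3+1−3)·(3+1)^{3−1} = 1·16 = 16 [KW]
E.g. (3,3,2) → sorted (2,3,3): b_1=2>1, not a PF.
Total 27; non-PF = 27−16 = 11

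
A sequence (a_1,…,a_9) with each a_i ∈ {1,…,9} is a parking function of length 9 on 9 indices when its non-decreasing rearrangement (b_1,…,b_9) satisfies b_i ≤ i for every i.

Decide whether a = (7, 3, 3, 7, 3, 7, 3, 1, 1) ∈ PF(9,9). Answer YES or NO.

YES

Rearranged: b = (1, 1, 3, 3, 3, 3, 7, 7, 7).
  b_1=1 ≤ 1
  b_2=1 ≤ 2
  b_3=3 ≤ 3
  b_4=3 ≤ 4
  b_5=3 ≤ 5
  b_6=3 ≤ 6
  b_7=7 ≤ 7
  b_8=7 ≤ 8
  b_9=7 ≤ 9
All bounds hold ⇒ YES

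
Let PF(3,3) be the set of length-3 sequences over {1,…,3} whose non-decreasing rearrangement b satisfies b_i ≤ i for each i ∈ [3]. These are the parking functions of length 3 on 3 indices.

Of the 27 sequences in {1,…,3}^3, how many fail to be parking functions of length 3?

Count = (3+1−3)·(3+1)^{3−1} = 1 · 16 = 16 (Konheim–Weiss)
Example (3,3,3) → sorted (3,3,3): b_1=3>1, not a PF.
3^3 − 16 = 27 − 16 = 11

11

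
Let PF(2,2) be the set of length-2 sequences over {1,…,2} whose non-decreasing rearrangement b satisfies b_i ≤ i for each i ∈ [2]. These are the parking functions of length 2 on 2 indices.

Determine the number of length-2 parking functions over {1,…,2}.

#PF = (3−2)·3^(2−1) = 1·3 = 3
Example (2,1) → sorted (1,2): b_i ≤ i ∀i, a PF.

3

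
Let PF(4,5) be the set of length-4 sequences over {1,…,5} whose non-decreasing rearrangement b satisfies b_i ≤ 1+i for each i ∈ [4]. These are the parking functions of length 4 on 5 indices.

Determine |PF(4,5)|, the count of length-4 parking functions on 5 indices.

432

Count = (5+1−4)·(5+1)^{4−1} = 2 · 216 = 432 [KW]
E.g. (3,3,2,1) → sorted (1,2,3,3): b_i ≤ 1+i ∀i, a PF.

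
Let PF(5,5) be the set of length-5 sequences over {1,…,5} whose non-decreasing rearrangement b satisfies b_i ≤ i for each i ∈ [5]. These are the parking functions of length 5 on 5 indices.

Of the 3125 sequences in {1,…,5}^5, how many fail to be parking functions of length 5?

#PF = (5+1−5)·(5+1)^{5−1} = 1 · 1296 = 1296 [KW]
One tuple (5,5,3,4,3) → sorted (3,3,4,5,5): b_1=3>1, not a PF.
Total 3125; non-PF = 3125−1296 = 1829

1829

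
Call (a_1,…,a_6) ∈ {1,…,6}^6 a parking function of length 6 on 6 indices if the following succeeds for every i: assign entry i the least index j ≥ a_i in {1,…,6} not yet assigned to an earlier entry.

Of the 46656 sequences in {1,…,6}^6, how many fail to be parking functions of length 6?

|PF| = 1·7^5 = 1 · 16807 = 16807 (Konheim–Weiss)
Example (6,3,3,2,6,5) → sorted (2,3,3,5,6,6): b_1=2>1, not a PF.
6^6 − 16807 = 46656 − 16807 = 29849

29849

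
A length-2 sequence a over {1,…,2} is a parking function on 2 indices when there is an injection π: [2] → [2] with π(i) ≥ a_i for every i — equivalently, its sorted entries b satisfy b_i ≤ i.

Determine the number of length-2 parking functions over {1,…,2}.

3

|PF(2,2)| = (3−2)·3^(2−1) = 1×3 = 3 (Pollak)
Check (2,1) → sorted (1,2): b_i ≤ i ∀i, a PF.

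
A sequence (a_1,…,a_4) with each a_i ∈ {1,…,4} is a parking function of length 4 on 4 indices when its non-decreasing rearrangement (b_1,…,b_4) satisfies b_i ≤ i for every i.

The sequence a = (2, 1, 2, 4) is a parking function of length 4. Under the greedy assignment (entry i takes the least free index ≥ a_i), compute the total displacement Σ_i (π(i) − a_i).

Σπ(i) = 1+…+4 = 10; Σa = 2+1+2+4 = 9; disp = 10−9 = 1.

1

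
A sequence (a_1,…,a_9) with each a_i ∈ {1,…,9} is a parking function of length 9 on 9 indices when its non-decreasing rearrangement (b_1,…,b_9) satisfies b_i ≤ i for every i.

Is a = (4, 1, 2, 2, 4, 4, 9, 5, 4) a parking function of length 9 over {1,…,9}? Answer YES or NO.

Rearranged: b = (1, 2, 2, 4, 4, 4, 4, 5, 9).
  b_1=1 ≤ 1
  b_2=2 ≤ 2
  b_3=2 ≤ 3
  b_4=4 ≤ 4
  b_5=4 ≤ 5
  b_6=4 ≤ 6
  b_7=4 ≤ 7
  b_8=5 ≤ 8
  b_9=9 ≤ 9
All bounds hold ⇒ YES

YES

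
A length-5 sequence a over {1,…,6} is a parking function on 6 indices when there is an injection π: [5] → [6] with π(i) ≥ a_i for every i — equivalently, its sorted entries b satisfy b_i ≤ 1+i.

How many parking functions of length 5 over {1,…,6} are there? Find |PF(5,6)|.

|PF(5,6)| = (6−5+1)·(6+1)^(5−1) = 2×2401 = 4802 (Konheim–Weiss)
E.g. (1,4,1,4,2) → sorted (1,1,2,4,4): b_i ≤ 1+i ∀i, a PF.

4802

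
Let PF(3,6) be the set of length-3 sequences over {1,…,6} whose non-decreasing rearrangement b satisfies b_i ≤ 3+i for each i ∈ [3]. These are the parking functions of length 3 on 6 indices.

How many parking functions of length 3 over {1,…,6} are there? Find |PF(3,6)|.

|PF| = 4·7^2 = 4 · 49 = 196 [KW]
One tuple (6,4,2) → sorted (2,4,6): b_i ≤ 3+i ∀i, a PF.

196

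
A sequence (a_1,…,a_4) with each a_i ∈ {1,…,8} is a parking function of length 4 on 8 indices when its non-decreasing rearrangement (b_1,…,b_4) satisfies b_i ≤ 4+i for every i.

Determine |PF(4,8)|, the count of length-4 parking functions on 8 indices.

|PF| = (8+1−4)·(8+1)^{4−1} = 5·729 = 3645 (Pollak)
Check (3,7,6,4) → sorted (3,4,6,7): b_i ≤ 4+i ∀i, a PF.

3645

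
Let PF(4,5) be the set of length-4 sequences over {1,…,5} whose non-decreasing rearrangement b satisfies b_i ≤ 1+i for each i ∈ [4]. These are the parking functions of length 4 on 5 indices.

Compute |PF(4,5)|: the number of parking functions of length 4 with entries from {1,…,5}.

Count = 2·6^3 = 2·216 = 432 [KW]
E.g. (2,3,1,2) → sorted (1,2,2,3): b_i ≤ 1+i ∀i, a PF.

432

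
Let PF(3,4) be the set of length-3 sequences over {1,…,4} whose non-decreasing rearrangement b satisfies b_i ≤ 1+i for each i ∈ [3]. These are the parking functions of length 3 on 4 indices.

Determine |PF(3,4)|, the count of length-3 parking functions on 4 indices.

|PF(3,4)| = (5−3)·5^(3−1) = 2×25 = 50 [KW]
Check (1,4,1) → sorted (1,1,4): b_i ≤ 1+i ∀i, a PF.

50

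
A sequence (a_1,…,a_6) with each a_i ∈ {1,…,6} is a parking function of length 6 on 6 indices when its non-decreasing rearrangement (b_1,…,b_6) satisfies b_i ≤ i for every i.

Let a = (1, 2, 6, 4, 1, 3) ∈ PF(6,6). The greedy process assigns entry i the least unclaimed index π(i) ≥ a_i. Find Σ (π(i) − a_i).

4

Σπ = 6·7/2 = 21 (π permutes [6]); Σa = 1+2+6+4+1+3 = 17; disp = 21−17 = 4.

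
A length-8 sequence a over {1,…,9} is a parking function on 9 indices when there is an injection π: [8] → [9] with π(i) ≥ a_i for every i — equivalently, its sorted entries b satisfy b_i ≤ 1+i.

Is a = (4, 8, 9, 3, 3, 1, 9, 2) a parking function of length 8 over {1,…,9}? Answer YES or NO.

Sorted: b = (1, 2, 3, 3, 4, 8, 9, 9).
  b_1=1 ≤ 2
  b_2=2 ≤ 3
  b_3=3 ≤ 4
  b_4=3 ≤ 5
  b_5=4 ≤ 6
  b_6=8 > 7
  fails at i=6 ⇒ NO

NO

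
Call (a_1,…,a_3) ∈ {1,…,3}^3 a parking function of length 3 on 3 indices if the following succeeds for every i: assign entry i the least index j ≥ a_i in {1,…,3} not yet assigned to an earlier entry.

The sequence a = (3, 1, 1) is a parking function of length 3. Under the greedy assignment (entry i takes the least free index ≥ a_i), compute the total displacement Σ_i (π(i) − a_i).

1

Σπ = 6 ({1..3} each once); Σa = 3+1+1 = 5; disp = 6−5 = 1.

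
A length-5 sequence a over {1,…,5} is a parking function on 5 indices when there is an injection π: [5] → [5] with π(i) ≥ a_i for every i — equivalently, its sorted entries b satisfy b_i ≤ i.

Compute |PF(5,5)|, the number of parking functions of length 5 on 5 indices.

|PF| = (5−5+1)·(5+1)^(5−1) = 1·1296 = 1296 [KW]
Example (2,4,2,1,5) → sorted (1,2,2,4,5): b_i ≤ i ∀i, a PF.

1296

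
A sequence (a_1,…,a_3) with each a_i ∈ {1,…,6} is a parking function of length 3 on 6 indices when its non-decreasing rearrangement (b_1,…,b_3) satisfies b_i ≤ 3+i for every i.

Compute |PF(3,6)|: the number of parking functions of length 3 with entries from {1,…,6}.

196

#PF = (6−3+1)·(6+1)^(3−1) = 4·49 = 196 (Pollak)
Check (1,6,2) → sorted (1,2,6): b_i ≤ 3+i ∀i, a PF.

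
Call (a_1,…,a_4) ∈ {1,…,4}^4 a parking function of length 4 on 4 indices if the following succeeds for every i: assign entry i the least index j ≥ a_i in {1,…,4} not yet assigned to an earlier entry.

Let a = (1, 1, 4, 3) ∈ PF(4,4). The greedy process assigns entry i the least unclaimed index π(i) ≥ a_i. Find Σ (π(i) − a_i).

1

Σπ(i) = 1+…+4 = 10; Σa = 1+1+4+3 = 9; disp = 10−9 = 1.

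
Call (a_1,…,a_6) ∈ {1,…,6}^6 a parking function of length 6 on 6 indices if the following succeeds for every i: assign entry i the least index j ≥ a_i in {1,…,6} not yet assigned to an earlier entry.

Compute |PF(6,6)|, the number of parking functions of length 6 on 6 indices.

#PF = (7−6)·7^(6−1) = 1×16807 = 16807
E.g. (1,5,2,4,5,2) → sorted (1,2,2,4,5,5): b_i ≤ i ∀i, a PF.

16807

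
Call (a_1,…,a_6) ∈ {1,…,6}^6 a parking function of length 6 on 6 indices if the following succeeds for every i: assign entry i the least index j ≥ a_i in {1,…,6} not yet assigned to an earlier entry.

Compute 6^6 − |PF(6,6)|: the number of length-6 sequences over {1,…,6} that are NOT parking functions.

Count = (6+1−6)·(6+1)^{6−1} = 1×16807 = 16807
E.g. (6,5,3,4,5,4) → sorted (3,4,4,5,5,6): b_1=3>1, not a PF.
6^6 − 16807 = 46656 − 16807 = 29849

29849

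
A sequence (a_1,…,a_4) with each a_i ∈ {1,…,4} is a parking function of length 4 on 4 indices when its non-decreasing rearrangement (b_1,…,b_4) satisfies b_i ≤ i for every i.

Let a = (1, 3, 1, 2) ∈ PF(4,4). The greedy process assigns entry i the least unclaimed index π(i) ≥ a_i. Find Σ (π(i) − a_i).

3

Σπ = 4·5/2 = 10 (π permutes [4]); Σa = 1+3+1+2 = 7; disp = 10−7 = 3.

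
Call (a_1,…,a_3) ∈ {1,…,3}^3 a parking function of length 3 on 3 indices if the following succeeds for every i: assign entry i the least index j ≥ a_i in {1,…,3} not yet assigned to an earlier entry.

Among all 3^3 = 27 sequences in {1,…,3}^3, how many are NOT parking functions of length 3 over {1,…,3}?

11

|PF| = (3−3+1)·(3+1)^(3−1) = 1 · 16 = 16 (Pollak)
One tuple (2,3,2) → sorted (2,2,3): b_1=2>1, not a PF.
So 27 − 16 = 11 fail.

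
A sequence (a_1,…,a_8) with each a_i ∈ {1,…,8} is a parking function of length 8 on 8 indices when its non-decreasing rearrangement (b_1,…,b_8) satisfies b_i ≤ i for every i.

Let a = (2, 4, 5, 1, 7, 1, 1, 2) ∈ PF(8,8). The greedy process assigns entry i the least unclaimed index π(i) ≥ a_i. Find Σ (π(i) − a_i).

Σπ(i) = 1+…+8 = 36; Σa = 2+4+5+1+7+1+1+2 = 23; disp = 36−23 = 13.

13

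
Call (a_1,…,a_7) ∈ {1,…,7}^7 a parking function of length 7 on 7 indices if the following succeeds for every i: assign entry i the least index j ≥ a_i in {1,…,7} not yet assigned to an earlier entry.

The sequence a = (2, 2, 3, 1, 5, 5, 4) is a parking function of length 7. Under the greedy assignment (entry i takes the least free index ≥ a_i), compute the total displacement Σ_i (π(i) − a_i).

Σπ = 28 ({1..7} each once); Σa = 2+2+3+1+5+5+4 = 22; disp = 28−22 = 6.

6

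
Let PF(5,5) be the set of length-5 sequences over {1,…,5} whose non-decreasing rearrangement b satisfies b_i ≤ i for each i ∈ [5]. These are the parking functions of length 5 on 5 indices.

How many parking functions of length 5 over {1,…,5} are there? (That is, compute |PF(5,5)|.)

1296

|PF| = (5+1−5)·(5+1)^{5−1} = 1 · 1296 = 1296 (Konheim–Weiss)
Check (3,1,2,5,3) → sorted (1,2,3,3,5): b_i ≤ i ∀i, a PF.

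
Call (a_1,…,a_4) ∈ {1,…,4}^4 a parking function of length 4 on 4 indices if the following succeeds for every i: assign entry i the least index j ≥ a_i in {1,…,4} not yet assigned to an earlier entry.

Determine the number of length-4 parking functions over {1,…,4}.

125

|PF(4,4)| = (4−4+1)·(4+1)^(4−1) = 1·125 = 125 (Pollak)
Check (4,3,1,2) → sorted (1,2,3,4): b_i ≤ i ∀i, a PF.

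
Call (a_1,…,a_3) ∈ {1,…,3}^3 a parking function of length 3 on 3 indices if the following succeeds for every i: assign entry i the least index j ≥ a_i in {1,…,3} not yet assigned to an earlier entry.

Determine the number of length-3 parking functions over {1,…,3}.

16

Count = (3−3+1)·(3+1)^(3−1) = 1 · 16 = 16 [KW]
Example (1,1,1) → sorted (1,1,1): b_i ≤ i ∀i, a PF.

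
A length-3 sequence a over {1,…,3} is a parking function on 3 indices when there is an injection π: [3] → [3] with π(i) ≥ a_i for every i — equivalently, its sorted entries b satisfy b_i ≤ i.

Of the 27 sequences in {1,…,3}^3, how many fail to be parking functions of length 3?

Count = (4−3)·4^(3−1) = 1·16 = 16 [KW]
E.g. (2,3,2) → sorted (2,2,3): b_1=2>1, not a PF.
3^3 − 16 = 27 − 16 = 11

11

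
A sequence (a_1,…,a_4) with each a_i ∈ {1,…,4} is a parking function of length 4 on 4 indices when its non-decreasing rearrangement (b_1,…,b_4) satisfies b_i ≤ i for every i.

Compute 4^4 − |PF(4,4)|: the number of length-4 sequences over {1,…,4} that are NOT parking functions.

|PF| = 1·5^3 = 1·125 = 125
Example (4,4,4,1) → sorted (1,4,4,4): b_2=4>2, not a PF.
So 256 − 125 = 131 fail.

131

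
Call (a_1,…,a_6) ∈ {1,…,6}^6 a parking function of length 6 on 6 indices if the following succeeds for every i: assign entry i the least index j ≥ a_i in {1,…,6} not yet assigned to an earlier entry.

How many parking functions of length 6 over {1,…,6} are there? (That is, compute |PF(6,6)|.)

|PF| = 1·7^5 = 1·16807 = 16807
One tuple (2,4,1,1,1,4) → sorted (1,1,1,2,4,4): b_i ≤ i ∀i, a PF.

16807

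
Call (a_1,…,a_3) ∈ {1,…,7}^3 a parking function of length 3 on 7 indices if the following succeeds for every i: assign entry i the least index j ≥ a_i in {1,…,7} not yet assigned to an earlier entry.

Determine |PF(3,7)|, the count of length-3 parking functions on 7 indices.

Count = 5·8^2 = 5·64 = 320 (Konheim–Weiss)
Example (3,2,7) → sorted (2,3,7): b_i ≤ 4+i ∀i, a PF.

320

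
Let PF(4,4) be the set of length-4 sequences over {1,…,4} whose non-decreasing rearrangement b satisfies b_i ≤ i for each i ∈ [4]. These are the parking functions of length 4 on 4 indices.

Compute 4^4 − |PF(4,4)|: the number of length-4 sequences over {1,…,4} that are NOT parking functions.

#PF = 1·5^3 = 1 · 125 = 125 [KW]
Example (4,3,4,4) → sorted (3,4,4,4): b_1=3>1, not a PF.
Total 256; non-PF = 256−125 = 131

131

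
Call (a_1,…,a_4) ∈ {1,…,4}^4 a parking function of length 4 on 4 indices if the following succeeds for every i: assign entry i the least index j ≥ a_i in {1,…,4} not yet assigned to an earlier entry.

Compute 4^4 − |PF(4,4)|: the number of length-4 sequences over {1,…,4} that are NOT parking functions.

#PF = (5−4)·5^(4−1) = 1 · 125 = 125 (Pollak)
Check (3,4,3,3) → sorted (3,3,3,4): b_1=3>1, not a PF.
4^4 − 125 = 256 − 125 = 131

131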